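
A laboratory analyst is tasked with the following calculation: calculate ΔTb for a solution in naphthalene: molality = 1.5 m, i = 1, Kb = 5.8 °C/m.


ΔTb = Kb × m × i
= 5.8 × 1.5 × 1
= 8.7 °C

8.7 °C


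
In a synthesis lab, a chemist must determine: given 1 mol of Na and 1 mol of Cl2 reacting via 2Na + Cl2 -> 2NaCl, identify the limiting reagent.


Mole ratio available / coefficient:
  Na: 1/2 = 0.500
  Cl2: 1/1 = 1.000
Smaller ratio is limiting.

Na


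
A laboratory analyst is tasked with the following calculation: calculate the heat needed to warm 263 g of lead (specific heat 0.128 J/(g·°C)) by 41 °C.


q = mcΔT = 263 × 0.128 × 41
= 1380.22 J

1380.22 J


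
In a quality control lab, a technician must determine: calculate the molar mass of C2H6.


M(C2H6) = 2×12.01 + 6×1.008
= 24.02 + 6.05
= 30.07 g/mol

30.07 g/mol


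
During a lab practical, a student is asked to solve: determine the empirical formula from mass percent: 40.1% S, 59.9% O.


Assume 100 g sample. Moles of each element:
  S: 40.1/32.07 = 1.25 mol
  O: 59.9/16.0 = 3.744 mol
Divide by smallest (1.25):
  S: 1.25/1.25 = 1.0
  O: 3.744/1.25 = 3.0
Empirical formula: SO3

SO3


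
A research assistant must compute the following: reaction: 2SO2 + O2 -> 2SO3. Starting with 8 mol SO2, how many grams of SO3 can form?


Mole ratio SO3:SO2 = 2:2
n(SO3) = 8 × 2/2 = 8.000 mol
mass = 8.000 × 80.07 = 640.56 g

640.56 g


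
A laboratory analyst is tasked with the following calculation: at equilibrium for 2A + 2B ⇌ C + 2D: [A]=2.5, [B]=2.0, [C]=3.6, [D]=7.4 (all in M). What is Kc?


Kc = [C][D]^2/([A]^2[B]^2)
= (3.6^1 × 7.4^2)/(2.5^2 × 2.0^2)
= 197.136/25
= 7.885

7.885


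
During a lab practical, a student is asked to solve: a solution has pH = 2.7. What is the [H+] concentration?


[H+] = 10^(-pH) = 10^(-2.7)
= 2.0×10^-3 M

2.0×10^-3 M


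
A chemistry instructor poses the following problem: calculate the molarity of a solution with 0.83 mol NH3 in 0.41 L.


M = n/V = 0.83/0.41 = 2.024 mol/L

2.024 M


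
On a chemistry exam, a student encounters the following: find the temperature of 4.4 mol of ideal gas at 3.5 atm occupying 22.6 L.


PV = nRT  (R = 0.08206 L·atm/(mol·K))
T = PV/(nR) = 3.5×22.6/(4.4×0.08206)
= 79.10/0.361064
= 219.07 K

219.07 K


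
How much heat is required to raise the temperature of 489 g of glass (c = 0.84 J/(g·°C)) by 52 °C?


q = mcΔT = 489 × 0.84 × 52
= 21359.52 J

21359.52 J


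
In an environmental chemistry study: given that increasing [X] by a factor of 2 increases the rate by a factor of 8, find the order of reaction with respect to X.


rate ∝ [X]^n
2^n = 8 → n = 3
Order in X: 3

3


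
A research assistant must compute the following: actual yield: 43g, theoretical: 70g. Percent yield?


% yield = actual/theoretical × 100
= 43/70 × 100
= 61.43%

61.43%


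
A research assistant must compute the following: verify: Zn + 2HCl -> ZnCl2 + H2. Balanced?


Equation: Zn + 2HCl -> ZnCl2 + H2
Check atoms: Cl: 2=2, H: 2=2, Zn: 1=1
Balanced

Yes, balanced


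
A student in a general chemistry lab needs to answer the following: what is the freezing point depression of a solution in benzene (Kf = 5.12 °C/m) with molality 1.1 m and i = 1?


ΔTf = Kf × m × i
= 5.12 × 1.1 × 1
= 5.632 °C

5.632 °C


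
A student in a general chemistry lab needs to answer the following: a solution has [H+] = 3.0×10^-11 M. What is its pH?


pH = -log10([H+]) = -log10(3.0×10^-11)
= 11 - log10(3.0)
= 11 - 0.48
= 10.52

10.52


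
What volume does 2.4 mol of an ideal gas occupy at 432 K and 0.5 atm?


PV = nRT  (R = 0.08206 L·atm/(mol·K))
V = nRT/P = 2.4×0.08206×432/0.5
= 170.16 L

170.16 L


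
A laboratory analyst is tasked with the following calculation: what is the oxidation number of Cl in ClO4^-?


x + 4(-2) = -1, so x = +7
Oxidation number: +7

+7


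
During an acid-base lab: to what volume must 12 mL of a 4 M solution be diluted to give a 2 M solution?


C1V1 = C2V2
4 × 12 = 2 × V2
V2 = 48/2 = 24.0 mL

24.0 mL


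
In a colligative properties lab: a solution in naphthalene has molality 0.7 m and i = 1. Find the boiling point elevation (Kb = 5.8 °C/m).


ΔTb = Kb × m × i
= 5.8 × 0.7 × 1
= 4.06 °C

4.06 °C


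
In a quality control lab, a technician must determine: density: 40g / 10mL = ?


ρ = mass/volume
= 40/10
= 4.0 g/mL

4.0 g/mL


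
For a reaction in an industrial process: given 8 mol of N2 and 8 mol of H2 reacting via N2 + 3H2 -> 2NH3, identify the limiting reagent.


Mole ratio available / coefficient:
  N2: 8/1 = 8.000
  H2: 8/3 = 2.667
Smaller ratio is limiting.

H2


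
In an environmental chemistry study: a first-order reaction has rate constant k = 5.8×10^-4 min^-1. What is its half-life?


t½ = ln2/k = 0.693147/(5.8×10^-4 min^-1)
= 1195 min

1195 min


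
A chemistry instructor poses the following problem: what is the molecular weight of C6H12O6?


M(C6H12O6) = 6×12.01 + 12×1.008 + 6×16.0
= 72.06 + 12.1 + 96.0
= 180.16 g/mol

180.16 g/mol


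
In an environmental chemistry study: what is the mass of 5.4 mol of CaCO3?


M(CaCO3) = 100.09 g/mol
mass = n × M = 5.4 × 100.09 = 540.49 g

540.49 g


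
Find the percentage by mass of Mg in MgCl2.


M(MgCl2) = 1×24.31 + 2×35.45 = 95.21 g/mol
Mass of Mg = 1 × 24.31 = 24.31 g/mol
% Mg = 24.31/95.21 × 100 = 25.53%

25.53%


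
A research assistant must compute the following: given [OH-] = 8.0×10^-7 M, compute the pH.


pOH = -log10([OH-]) = -log10(8.0×10^-7)
= 7 - log10(8.0) = 6.1
pH = 14 - pOH = 14 - 6.1 = 7.9

7.9


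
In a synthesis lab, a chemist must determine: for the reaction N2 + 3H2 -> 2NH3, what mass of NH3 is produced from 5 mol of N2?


Mole ratio NH3:N2 = 2:1
n(NH3) = 5 × 2/1 = 10.000 mol
mass = 10.000 × 17.03 = 170.3 g

170.3 g


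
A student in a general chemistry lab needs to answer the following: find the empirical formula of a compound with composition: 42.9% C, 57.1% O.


Assume 100 g sample. Moles of each element:
  C: 42.9/12.01 = 3.572 mol
  O: 57.1/16.0 = 3.569 mol
Divide by smallest (3.569):
  C: 3.572/3.569 = 1.0
  O: 3.569/3.569 = 1.0
Empirical formula: CO

CO


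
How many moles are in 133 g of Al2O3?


M(Al2O3) = 101.96 g/mol
n = mass/M = 133/101.96 = 1.3044 mol

1.3044 mol


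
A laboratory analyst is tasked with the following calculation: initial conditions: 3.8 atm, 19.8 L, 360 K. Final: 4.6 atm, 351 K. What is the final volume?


P1V1/T1 = P2V2/T2
V2 = P1V1T2/(T1P2)
= 3.8×19.8×351/(360×4.6)
= 15.948 L

15.948 L


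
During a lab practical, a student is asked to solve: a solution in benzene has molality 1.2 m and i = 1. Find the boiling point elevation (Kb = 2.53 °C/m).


ΔTb = Kb × m × i
= 2.53 × 1.2 × 1
= 3.036 °C

3.036 °C


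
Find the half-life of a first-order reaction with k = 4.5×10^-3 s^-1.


t½ = ln2/k = 0.693147/(4.5×10^-3 s^-1)
= 154.0 s

154.0 s


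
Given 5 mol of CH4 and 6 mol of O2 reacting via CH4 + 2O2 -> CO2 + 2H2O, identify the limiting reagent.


Mole ratio available / coefficient:
  CH4: 5/1 = 5.000
  O2: 6/2 = 3.000
Smaller ratio is limiting.

O2


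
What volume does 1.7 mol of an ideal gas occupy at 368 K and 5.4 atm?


PV = nRT  (R = 0.08206 L·atm/(mol·K))
V = nRT/P = 1.7×0.08206×368/5.4
= 9.507 L

9.507 L


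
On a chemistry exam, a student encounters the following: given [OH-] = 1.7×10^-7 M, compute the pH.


pOH = -log10([OH-]) = -log10(1.7×10^-7)
= 7 - log10(1.7) = 6.77
pH = 14 - pOH = 14 - 6.77 = 7.23

7.23


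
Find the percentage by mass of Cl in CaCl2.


M(CaCl2) = 1×40.08 + 2×35.45 = 110.98 g/mol
Mass of Cl = 2 × 35.45 = 70.90 g/mol
% Cl = 70.90/110.98 × 100 = 63.89%

63.89%


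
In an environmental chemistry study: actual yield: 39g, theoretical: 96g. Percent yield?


% yield = actual/theoretical × 100
= 39/96 × 100
= 40.62%

40.62%


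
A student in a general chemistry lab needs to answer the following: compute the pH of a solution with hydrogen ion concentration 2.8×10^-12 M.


pH = -log10([H+]) = -log10(2.8×10^-12)
= 12 - log10(2.8)
= 12 - 0.45
= 11.55

11.55


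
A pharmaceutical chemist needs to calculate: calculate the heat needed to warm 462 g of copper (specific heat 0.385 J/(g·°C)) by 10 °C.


q = mcΔT = 462 × 0.385 × 10
= 1778.70 J

1778.70 J


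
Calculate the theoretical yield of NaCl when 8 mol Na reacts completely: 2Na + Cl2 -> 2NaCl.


Mole ratio NaCl:Na = 2:2
n(NaCl) = 8 × 2/2 = 8.000 mol
mass = 8.000 × 58.44 = 467.52 g

467.52 g


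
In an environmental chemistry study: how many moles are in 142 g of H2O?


M(H2O) = 18.02 g/mol
n = mass/M = 142/18.02 = 7.8801 mol

7.8801 mol


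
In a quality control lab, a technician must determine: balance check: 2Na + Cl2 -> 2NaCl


Equation: 2Na + Cl2 -> 2NaCl
Check atoms: Cl: 2=2, Na: 2=2
Balanced

Yes, balanced


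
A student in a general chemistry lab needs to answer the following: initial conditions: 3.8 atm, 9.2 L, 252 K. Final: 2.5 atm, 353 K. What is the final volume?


P1V1/T1 = P2V2/T2
V2 = P1V1T2/(T1P2)
= 3.8×9.2×353/(252×2.5)
= 19.589 L

19.589 L


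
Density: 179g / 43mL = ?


ρ = mass/volume
= 179/43
= 4.163 g/mL

4.163 g/mL


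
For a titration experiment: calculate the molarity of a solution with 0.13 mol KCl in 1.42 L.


M = n/V = 0.13/1.42 = 0.092 mol/L

0.092 M


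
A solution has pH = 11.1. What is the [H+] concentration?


[H+] = 10^(-pH) = 10^(-11.1)
= 7.94×10^-12 M

7.94×10^-12 M


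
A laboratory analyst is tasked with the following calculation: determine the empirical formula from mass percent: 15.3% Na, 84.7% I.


Assume 100 g sample. Moles of each element:
  Na: 15.3/22.99 = 0.666 mol
  I: 84.7/126.9 = 0.667 mol
Divide by smallest (0.666):
  Na: 0.666/0.666 = 1.0
  I: 0.667/0.666 = 1.0
Empirical formula: NaI

NaI


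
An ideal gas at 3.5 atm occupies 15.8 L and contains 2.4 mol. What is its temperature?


PV = nRT  (R = 0.08206 L·atm/(mol·K))
T = PV/(nR) = 3.5×15.8/(2.4×0.08206)
= 55.30/0.196944
= 280.79 K

280.79 K


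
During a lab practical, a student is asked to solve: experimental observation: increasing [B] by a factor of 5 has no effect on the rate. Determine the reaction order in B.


rate ∝ [B]^n
rate ∝ [B]^0
Order in B: 0

0


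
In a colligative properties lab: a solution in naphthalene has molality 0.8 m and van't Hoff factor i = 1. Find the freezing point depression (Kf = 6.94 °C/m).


ΔTf = Kf × m × i
= 6.94 × 0.8 × 1
= 5.552 °C

5.552 °C


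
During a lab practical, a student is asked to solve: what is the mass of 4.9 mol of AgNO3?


M(AgNO3) = 169.88 g/mol
mass = n × M = 4.9 × 169.88 = 832.41 g

832.41 g


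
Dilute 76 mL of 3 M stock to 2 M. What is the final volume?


C1V1 = C2V2
3 × 76 = 2 × V2
V2 = 228/2 = 114.0 mL

114.0 mL


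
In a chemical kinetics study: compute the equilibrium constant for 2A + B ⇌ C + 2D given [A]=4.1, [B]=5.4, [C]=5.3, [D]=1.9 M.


Kc = [C][D]^2/([A]^2[B])
= (5.3^1 × 1.9^2)/(4.1^2 × 5.4^1)
= 19.133/90.774
= 0.2108

0.2108


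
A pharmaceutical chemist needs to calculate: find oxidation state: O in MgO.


O is usually -2
Oxidation number: -2

-2


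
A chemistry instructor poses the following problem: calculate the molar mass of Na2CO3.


M(Na2CO3) = 2×22.99 + 1×12.01 + 3×16.0
= 45.98 + 12.01 + 48.0
= 105.99 g/mol

105.99 g/mol


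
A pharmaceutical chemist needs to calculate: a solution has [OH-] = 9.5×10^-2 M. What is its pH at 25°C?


pOH = -log10([OH-]) = -log10(9.5×10^-2)
= 2 - log10(9.5) = 1.02
pH = 14 - pOH = 14 - 1.02 = 12.98

12.98


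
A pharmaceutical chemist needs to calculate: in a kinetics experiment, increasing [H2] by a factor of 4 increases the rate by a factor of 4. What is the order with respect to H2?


rate ∝ [H2]^n
4^n = 4 → n = 1
Order in H2: 1

1


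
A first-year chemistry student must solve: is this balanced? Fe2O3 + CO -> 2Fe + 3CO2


Equation: Fe2O3 + CO -> 2Fe + 3CO2
Check atoms: C: 1≠3, Fe: 2=2, O: 4≠6
Not balanced

No, not balanced


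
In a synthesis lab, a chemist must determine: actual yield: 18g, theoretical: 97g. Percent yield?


% yield = actual/theoretical × 100
= 18/97 × 100
= 18.56%

18.56%


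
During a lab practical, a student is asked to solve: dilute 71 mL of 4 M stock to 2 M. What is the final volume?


C1V1 = C2V2
4 × 71 = 2 × V2
V2 = 284/2 = 142.0 mL

142.0 mL


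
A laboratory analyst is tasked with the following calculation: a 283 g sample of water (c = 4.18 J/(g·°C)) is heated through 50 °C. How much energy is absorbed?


q = mcΔT = 283 × 4.18 × 50
= 59147.00 J

59147.00 J


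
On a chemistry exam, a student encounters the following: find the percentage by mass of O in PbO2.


M(PbO2) = 1×207.2 + 2×16.0 = 239.20 g/mol
Mass of O = 2 × 16.0 = 32.00 g/mol
% O = 32.00/239.20 × 100 = 13.38%

13.38%


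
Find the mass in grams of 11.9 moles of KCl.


M(KCl) = 74.55 g/mol
mass = n × M = 11.9 × 74.55 = 887.15 g

887.15 g


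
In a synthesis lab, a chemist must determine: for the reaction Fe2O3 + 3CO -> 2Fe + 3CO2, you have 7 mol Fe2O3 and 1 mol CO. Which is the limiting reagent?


Mole ratio available / coefficient:
  Fe2O3: 7/1 = 7.000
  CO: 1/3 = 0.333
Smaller ratio is limiting.

CO


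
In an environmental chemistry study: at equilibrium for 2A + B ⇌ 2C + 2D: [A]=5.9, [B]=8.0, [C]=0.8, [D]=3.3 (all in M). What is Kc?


Kc = [C]^2[D]^2/([A]^2[B])
= (0.8^2 × 3.3^2)/(5.9^2 × 8.0^1)
= 6.9696/278.48
= 0.02503

0.02503


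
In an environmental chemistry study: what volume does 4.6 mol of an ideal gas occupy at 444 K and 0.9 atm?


PV = nRT  (R = 0.08206 L·atm/(mol·K))
V = nRT/P = 4.6×0.08206×444/0.9
= 186.221 L

186.221 L


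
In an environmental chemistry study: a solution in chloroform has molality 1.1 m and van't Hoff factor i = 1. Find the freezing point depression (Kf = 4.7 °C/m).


ΔTf = Kf × m × i
= 4.7 × 1.1 × 1
= 5.17 °C

5.17 °C


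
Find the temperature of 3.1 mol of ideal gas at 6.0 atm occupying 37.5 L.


PV = nRT  (R = 0.08206 L·atm/(mol·K))
T = PV/(nR) = 6.0×37.5/(3.1×0.08206)
= 225.00/0.254386
= 884.48 K

884.48 K


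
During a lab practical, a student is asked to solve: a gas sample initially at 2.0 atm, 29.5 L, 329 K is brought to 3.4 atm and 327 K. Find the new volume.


P1V1/T1 = P2V2/T2
V2 = P1V1T2/(T1P2)
= 2.0×29.5×327/(329×3.4)
= 17.247 L

17.247 L


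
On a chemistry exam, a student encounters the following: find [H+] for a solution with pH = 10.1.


[H+] = 10^(-pH) = 10^(-10.1)
= 7.94×10^-11 M

7.94×10^-11 M


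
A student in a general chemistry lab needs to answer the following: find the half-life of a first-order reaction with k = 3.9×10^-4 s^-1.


t½ = ln2/k = 0.693147/(3.9×10^-4 s^-1)
= 1777 s

1777 s


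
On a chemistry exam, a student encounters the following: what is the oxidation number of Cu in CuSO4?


Sulfate is -2, so Cu = +2
Oxidation number: +2

+2


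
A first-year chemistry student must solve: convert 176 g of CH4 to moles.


M(CH4) = 16.04 g/mol
n = mass/M = 176/16.04 = 10.9726 mol

10.9726 mol


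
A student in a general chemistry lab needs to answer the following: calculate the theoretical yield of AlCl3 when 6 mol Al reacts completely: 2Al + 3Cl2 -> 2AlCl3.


Mole ratio AlCl3:Al = 2:2
n(AlCl3) = 6 × 2/2 = 6.000 mol
mass = 6.000 × 133.33 = 799.98 g

799.98 g


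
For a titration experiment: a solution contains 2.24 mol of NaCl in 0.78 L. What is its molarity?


M = n/V = 2.24/0.78 = 2.872 mol/L

2.872 M


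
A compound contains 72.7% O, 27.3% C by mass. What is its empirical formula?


Assume 100 g sample. Moles of each element:
  O: 72.7/16.0 = 4.544 mol
  C: 27.3/12.01 = 2.273 mol
Divide by smallest (2.273):
  O: 4.544/2.273 = 2.0
  C: 2.273/2.273 = 1.0
Empirical formula: CO2

CO2


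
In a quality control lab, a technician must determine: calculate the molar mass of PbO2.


M(PbO2) = 1×207.2 + 2×16.0
= 207.2 + 32.0
= 239.2 g/mol

239.2 g/mol


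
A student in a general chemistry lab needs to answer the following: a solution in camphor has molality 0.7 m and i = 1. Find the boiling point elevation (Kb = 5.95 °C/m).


ΔTb = Kb × m × i
= 5.95 × 0.7 × 1
= 4.165 °C

4.165 °C


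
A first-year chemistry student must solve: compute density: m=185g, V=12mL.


ρ = mass/volume
= 185/12
= 15.417 g/mL

15.417 g/mL


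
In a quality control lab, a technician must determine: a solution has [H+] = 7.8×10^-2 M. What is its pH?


pH = -log10([H+]) = -log10(7.8×10^-2)
= 2 - log10(7.8)
= 2 - 0.89
= 1.11

1.11


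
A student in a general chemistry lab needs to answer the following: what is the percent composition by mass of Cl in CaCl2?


M(CaCl2) = 1×40.08 + 2×35.45 = 110.98 g/mol
Mass of Cl = 2 × 35.45 = 70.90 g/mol
% Cl = 70.90/110.98 × 100 = 63.89%

63.89%


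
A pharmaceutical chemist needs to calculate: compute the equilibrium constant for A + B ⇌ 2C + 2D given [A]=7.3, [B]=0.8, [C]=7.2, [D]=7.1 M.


Kc = [C]^2[D]^2/([A][B])
= (7.2^2 × 7.1^2)/(7.3^1 × 0.8^1)
= 2613.2544/5.84
= 447.5

447.5


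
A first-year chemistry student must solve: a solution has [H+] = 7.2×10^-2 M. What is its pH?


pH = -log10([H+]) = -log10(7.2×10^-2)
= 2 - log10(7.2)
= 2 - 0.86
= 1.14

1.14


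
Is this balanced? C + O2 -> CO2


Equation: C + O2 -> CO2
Check atoms: C: 1=1, O: 2=2
Balanced

Yes, balanced


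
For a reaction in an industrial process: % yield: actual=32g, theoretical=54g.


% yield = actual/theoretical × 100
= 32/54 × 100
= 59.26%

59.26%


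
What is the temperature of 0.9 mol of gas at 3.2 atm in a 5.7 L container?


PV = nRT  (R = 0.08206 L·atm/(mol·K))
T = PV/(nR) = 3.2×5.7/(0.9×0.08206)
= 18.24/0.073854
= 246.97 K

246.97 K


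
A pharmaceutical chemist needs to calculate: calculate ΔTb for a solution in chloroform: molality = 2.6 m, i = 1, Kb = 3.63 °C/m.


ΔTb = Kb × m × i
= 3.63 × 2.6 × 1
= 9.438 °C

9.438 °C


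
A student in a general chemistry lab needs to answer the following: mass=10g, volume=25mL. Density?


ρ = mass/volume
= 10/25
= 0.4 g/mL

0.4 g/mL


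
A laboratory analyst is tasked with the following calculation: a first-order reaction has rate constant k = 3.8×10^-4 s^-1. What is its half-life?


t½ = ln2/k = 0.693147/(3.8×10^-4 s^-1)
= 1824 s

1824 s


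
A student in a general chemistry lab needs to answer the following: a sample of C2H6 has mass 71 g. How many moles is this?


M(C2H6) = 30.07 g/mol
n = mass/M = 71/30.07 = 2.3612 mol

2.3612 mol


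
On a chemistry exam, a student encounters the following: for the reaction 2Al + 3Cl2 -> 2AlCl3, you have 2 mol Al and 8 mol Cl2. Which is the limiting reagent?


Mole ratio available / coefficient:
  Al: 2/2 = 1.000
  Cl2: 8/3 = 2.667
Smaller ratio is limiting.

Al


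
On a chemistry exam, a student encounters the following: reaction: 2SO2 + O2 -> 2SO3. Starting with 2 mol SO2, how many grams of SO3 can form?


Mole ratio SO3:SO2 = 2:2
n(SO3) = 2 × 2/2 = 2.000 mol
mass = 2.000 × 80.07 = 160.14 g

160.14 g


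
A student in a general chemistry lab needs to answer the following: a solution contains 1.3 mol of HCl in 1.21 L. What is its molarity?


M = n/V = 1.3/1.21 = 1.074 mol/L

1.074 M


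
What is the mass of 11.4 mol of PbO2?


M(PbO2) = 239.2 g/mol
mass = n × M = 11.4 × 239.2 = 2726.88 g

2726.88 g


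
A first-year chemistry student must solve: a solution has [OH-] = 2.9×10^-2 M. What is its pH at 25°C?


pOH = -log10([OH-]) = -log10(2.9×10^-2)
= 2 - log10(2.9) = 1.54
pH = 14 - pOH = 14 - 1.54 = 12.46

12.46


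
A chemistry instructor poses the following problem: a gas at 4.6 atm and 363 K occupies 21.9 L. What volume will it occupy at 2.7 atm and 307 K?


P1V1/T1 = P2V2/T2
V2 = P1V1T2/(T1P2)
= 4.6×21.9×307/(363×2.7)
= 31.555 L

31.555 L


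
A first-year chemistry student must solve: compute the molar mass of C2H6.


M(C2H6) = 2×12.01 + 6×1.008
= 24.02 + 6.05
= 30.07 g/mol

30.07 g/mol


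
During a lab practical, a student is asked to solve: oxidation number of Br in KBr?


halide: -1
Oxidation number: -1

-1


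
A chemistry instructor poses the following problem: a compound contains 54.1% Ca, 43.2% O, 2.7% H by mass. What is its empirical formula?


Assume 100 g sample. Moles of each element:
  Ca: 54.1/40.08 = 1.35 mol
  O: 43.2/16.0 = 2.7 mol
  H: 2.7/1.008 = 2.679 mol
Divide by smallest (1.35):
  Ca: 1.35/1.35 = 1.0
  O: 2.7/1.35 = 2.0
  H: 2.679/1.35 = 1.98
Empirical formula: CaO2H2

CaO2H2


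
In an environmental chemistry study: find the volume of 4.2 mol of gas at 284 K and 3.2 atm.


PV = nRT  (R = 0.08206 L·atm/(mol·K))
V = nRT/P = 4.2×0.08206×284/3.2
= 30.588 L

30.588 L


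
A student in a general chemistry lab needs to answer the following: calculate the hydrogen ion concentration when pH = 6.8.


[H+] = 10^(-pH) = 10^(-6.8)
= 1.58×10^-7 M

1.58×10^-7 M


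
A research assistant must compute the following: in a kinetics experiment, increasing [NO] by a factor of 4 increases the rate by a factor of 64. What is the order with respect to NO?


rate ∝ [NO]^n
4^n = 64 → n = 3
Order in NO: 3

3


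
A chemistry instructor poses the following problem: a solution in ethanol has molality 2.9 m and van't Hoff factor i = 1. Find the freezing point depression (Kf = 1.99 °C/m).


ΔTf = Kf × m × i
= 1.99 × 2.9 × 1
= 5.771 °C

5.771 °C


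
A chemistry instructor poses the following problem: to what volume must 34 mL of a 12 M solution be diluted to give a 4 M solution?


C1V1 = C2V2
12 × 34 = 4 × V2
V2 = 408/4 = 102.0 mL

102.0 mL


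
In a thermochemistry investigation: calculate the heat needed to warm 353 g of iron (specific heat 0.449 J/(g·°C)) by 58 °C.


q = mcΔT = 353 × 0.449 × 58
= 9192.83 J

9192.83 J


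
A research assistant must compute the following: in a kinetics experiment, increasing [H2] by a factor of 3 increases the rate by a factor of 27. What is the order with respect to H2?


rate ∝ [H2]^n
3^n = 27 → n = 3
Order in H2: 3

3


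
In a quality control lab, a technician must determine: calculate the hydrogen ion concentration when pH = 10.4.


[H+] = 10^(-pH) = 10^(-10.4)
= 3.98×10^-11 M

3.98×10^-11 M


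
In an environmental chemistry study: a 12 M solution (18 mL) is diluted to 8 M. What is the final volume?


C1V1 = C2V2
12 × 18 = 8 × V2
V2 = 216/8 = 27.0 mL

27.0 mL


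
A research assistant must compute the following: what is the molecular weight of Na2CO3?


M(Na2CO3) = 2×22.99 + 1×12.01 + 3×16.0
= 45.98 + 12.01 + 48.0
= 105.99 g/mol

105.99 g/mol


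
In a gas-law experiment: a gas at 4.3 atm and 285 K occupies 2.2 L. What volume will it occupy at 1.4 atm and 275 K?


P1V1/T1 = P2V2/T2
V2 = P1V1T2/(T1P2)
= 4.3×2.2×275/(285×1.4)
= 6.52 L

6.52 L


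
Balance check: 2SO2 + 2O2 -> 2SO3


Equation: 2SO2 + 2O2 -> 2SO3
Check atoms: O: 8≠6, S: 2=2
Not balanced

No, not balanced


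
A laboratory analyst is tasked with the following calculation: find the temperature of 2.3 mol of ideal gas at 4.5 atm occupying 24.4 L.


PV = nRT  (R = 0.08206 L·atm/(mol·K))
T = PV/(nR) = 4.5×24.4/(2.3×0.08206)
= 109.80/0.188738
= 581.76 K

581.76 K


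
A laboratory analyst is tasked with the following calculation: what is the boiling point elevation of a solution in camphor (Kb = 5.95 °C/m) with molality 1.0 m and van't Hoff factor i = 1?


ΔTb = Kb × m × i
= 5.95 × 1.0 × 1
= 5.95 °C

5.95 °C


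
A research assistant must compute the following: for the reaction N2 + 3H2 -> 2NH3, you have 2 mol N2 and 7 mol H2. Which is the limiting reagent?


Mole ratio available / coefficient:
  N2: 2/1 = 2.000
  H2: 7/3 = 2.333
Smaller ratio is limiting.

N2


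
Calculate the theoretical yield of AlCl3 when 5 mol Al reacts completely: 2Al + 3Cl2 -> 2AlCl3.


Mole ratio AlCl3:Al = 2:2
n(AlCl3) = 5 × 2/2 = 5.000 mol
mass = 5.000 × 133.33 = 666.65 g

666.65 g


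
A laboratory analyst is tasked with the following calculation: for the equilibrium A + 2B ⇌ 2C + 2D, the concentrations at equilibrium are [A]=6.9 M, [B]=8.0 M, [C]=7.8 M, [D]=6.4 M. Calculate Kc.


Kc = [C]^2[D]^2/([A][B]^2)
= (7.8^2 × 6.4^2)/(6.9^1 × 8.0^2)
= 2492.0064/441.6
= 5.643

5.643


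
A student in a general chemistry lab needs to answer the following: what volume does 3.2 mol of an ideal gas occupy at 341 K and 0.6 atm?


PV = nRT  (R = 0.08206 L·atm/(mol·K))
V = nRT/P = 3.2×0.08206×341/0.6
= 149.24 L

149.24 L


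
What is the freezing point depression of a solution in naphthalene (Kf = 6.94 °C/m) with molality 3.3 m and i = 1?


ΔTf = Kf × m × i
= 6.94 × 3.3 × 1
= 22.902 °C

22.902 °C


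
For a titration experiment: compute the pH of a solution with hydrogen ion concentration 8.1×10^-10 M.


pH = -log10([H+]) = -log10(8.1×10^-10)
= 10 - log10(8.1)
= 10 - 0.91
= 9.09

9.09


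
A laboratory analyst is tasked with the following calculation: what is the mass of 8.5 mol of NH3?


M(NH3) = 17.03 g/mol
mass = n × M = 8.5 × 17.03 = 144.76 g

144.76 g


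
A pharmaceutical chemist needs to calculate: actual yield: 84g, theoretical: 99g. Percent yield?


% yield = actual/theoretical × 100
= 84/99 × 100
= 84.85%

84.85%


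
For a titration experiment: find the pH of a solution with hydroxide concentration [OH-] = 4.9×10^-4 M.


pOH = -log10([OH-]) = -log10(4.9×10^-4)
= 4 - log10(4.9) = 3.31
pH = 14 - pOH = 14 - 3.31 = 10.69

10.69


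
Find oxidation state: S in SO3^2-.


x + 3(-2) = -2, so x = +4
Oxidation number: +4

+4


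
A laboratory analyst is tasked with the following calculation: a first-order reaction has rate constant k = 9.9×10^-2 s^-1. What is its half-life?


t½ = ln2/k = 0.693147/(9.9×10^-2 s^-1)
= 7.001 s

7.001 s


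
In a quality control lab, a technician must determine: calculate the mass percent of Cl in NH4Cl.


M(NH4Cl) = 1×14.01 + 4×1.008 + 1×35.45 = 53.492 g/mol
Mass of Cl = 1 × 35.45 = 35.45 g/mol
% Cl = 35.45/53.492 × 100 = 66.27%

66.27%


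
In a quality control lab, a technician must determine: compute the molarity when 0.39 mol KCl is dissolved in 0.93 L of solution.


M = n/V = 0.39/0.93 = 0.419 mol/L

0.419 M


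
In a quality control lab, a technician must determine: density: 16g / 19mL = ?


ρ = mass/volume
= 16/19
= 0.842 g/mL

0.842 g/mL


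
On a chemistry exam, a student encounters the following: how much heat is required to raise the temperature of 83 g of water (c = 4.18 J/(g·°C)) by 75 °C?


q = mcΔT = 83 × 4.18 × 75
= 26020.50 J

26020.50 J


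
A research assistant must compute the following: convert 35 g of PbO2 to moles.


M(PbO2) = 239.2 g/mol
n = mass/M = 35/239.2 = 0.1463 mol

0.1463 mol


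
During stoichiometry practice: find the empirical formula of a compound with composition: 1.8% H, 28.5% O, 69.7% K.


Assume 100 g sample. Moles of each element:
  H: 1.8/1.008 = 1.786 mol
  O: 28.5/16.0 = 1.781 mol
  K: 69.7/39.1 = 1.783 mol
Divide by smallest (1.781):
  H: 1.786/1.781 = 1.0
  O: 1.781/1.781 = 1.0
  K: 1.783/1.781 = 1.0
Empirical formula: KOH

KOH


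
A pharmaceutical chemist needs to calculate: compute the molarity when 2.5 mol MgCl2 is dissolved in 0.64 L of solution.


M = n/V = 2.5/0.64 = 3.906 mol/L

3.906 M


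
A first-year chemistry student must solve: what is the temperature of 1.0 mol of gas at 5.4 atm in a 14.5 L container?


PV = nRT  (R = 0.08206 L·atm/(mol·K))
T = PV/(nR) = 5.4×14.5/(1.0×0.08206)
= 78.30/0.082060
= 954.18 K

954.18 K


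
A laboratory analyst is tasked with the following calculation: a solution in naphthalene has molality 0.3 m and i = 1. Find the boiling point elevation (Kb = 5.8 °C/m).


ΔTb = Kb × m × i
= 5.8 × 0.3 × 1
= 1.74 °C

1.74 °C


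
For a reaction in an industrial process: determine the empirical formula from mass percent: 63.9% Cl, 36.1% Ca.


Assume 100 g sample. Moles of each element:
  Cl: 63.9/35.45 = 1.803 mol
  Ca: 36.1/40.08 = 0.901 mol
Divide by smallest (0.901):
  Cl: 1.803/0.901 = 2.0
  Ca: 0.901/0.901 = 1.0
Empirical formula: CaCl2

CaCl2


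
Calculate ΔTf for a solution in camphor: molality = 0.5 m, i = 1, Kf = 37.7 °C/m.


ΔTf = Kf × m × i
= 37.7 × 0.5 × 1
= 18.85 °C

18.85 °C


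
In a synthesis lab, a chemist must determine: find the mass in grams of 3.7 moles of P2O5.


M(P2O5) = 141.94 g/mol
mass = n × M = 3.7 × 141.94 = 525.18 g

525.18 g


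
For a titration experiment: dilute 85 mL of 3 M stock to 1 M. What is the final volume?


C1V1 = C2V2
3 × 85 = 1 × V2
V2 = 255/1 = 255.0 mL

255.0 mL


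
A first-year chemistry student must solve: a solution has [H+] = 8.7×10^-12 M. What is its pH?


pH = -log10([H+]) = -log10(8.7×10^-12)
= 12 - log10(8.7)
= 12 - 0.94
= 11.06

11.06


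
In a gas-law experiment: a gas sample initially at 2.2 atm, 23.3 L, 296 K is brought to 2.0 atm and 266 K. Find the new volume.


P1V1/T1 = P2V2/T2
V2 = P1V1T2/(T1P2)
= 2.2×23.3×266/(296×2.0)
= 23.032 L

23.032 L


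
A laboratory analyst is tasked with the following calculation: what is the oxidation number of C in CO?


x + (-2) = 0, so x = +2
Oxidation number: +2

+2


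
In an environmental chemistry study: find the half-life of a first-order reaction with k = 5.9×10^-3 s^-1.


t½ = ln2/k = 0.693147/(5.9×10^-3 s^-1)
= 117.5 s

117.5 s


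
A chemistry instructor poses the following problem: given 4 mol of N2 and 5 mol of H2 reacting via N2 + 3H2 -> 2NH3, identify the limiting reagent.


Mole ratio available / coefficient:
  N2: 4/1 = 4.000
  H2: 5/3 = 1.667
Smaller ratio is limiting.

H2


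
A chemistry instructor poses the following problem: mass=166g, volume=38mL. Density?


ρ = mass/volume
= 166/38
= 4.368 g/mL

4.368 g/mL


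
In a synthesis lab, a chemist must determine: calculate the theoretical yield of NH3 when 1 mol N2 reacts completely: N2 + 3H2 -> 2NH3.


Mole ratio NH3:N2 = 2:1
n(NH3) = 1 × 2/1 = 2.000 mol
mass = 2.000 × 17.03 = 34.06 g

34.06 g


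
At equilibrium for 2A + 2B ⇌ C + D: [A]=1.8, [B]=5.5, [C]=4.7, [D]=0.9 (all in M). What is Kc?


Kc = [C][D]/([A]^2[B]^2)
= (4.7^1 × 0.9^1)/(1.8^2 × 5.5^2)
= 4.23/98.01
= 0.04316

0.04316


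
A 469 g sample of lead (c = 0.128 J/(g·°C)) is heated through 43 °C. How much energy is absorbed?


q = mcΔT = 469 × 0.128 × 43
= 2581.38 J

2581.38 J


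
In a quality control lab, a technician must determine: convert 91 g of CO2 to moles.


M(CO2) = 44.01 g/mol
n = mass/M = 91/44.01 = 2.0677 mol

2.0677 mol


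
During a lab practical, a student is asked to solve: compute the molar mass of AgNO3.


M(AgNO3) = 1×107.87 + 1×14.01 + 3×16.0
= 107.87 + 14.01 + 48.0
= 169.88 g/mol

169.88 g/mol


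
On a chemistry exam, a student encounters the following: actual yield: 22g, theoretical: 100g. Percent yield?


% yield = actual/theoretical × 100
= 22/100 × 100
= 22.0%

22.0%


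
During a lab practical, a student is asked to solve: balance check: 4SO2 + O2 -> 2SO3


Equation: 4SO2 + O2 -> 2SO3
Check atoms: O: 10≠6, S: 4≠2
Not balanced

No, not balanced


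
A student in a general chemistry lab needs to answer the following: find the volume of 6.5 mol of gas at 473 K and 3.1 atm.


PV = nRT  (R = 0.08206 L·atm/(mol·K))
V = nRT/P = 6.5×0.08206×473/3.1
= 81.385 L

81.385 L


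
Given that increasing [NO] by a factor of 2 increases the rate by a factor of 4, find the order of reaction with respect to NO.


rate ∝ [NO]^n
2^n = 4 → n = 2
Order in NO: 2

2


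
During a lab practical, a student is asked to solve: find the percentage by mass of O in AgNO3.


M(AgNO3) = 1×107.87 + 1×14.01 + 3×16.0 = 169.88 g/mol
Mass of O = 3 × 16.0 = 48.00 g/mol
% O = 48.00/169.88 × 100 = 28.26%

28.26%


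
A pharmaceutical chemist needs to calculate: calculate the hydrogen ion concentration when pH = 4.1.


[H+] = 10^(-pH) = 10^(-4.1)
= 7.94×10^-5 M

7.94×10^-5 M


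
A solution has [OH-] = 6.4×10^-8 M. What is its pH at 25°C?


pOH = -log10([OH-]) = -log10(6.4×10^-8)
= 8 - log10(6.4) = 7.19
pH = 14 - pOH = 14 - 7.19 = 6.81

6.81


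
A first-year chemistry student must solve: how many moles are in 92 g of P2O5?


M(P2O5) = 141.94 g/mol
n = mass/M = 92/141.94 = 0.6482 mol

0.6482 mol


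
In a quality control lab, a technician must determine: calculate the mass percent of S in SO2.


M(SO2) = 1×32.07 + 2×16.0 = 64.07 g/mol
Mass of S = 1 × 32.07 = 32.07 g/mol
% S = 32.07/64.07 × 100 = 50.05%

50.05%


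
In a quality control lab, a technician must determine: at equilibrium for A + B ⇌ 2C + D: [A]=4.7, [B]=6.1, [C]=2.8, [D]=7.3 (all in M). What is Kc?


Kc = [C]^2[D]/([A][B])
= (2.8^2 × 7.3^1)/(4.7^1 × 6.1^1)
= 57.232/28.67
= 1.996

1.996


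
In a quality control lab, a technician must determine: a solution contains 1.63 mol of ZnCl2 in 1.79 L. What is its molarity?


M = n/V = 1.63/1.79 = 0.911 mol/L

0.911 M


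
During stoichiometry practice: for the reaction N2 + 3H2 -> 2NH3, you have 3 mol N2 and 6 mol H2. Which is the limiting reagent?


Mole ratio available / coefficient:
  N2: 3/1 = 3.000
  H2: 6/3 = 2.000
Smaller ratio is limiting.

H2


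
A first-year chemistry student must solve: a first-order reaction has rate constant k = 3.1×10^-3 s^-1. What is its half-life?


t½ = ln2/k = 0.693147/(3.1×10^-3 s^-1)
= 223.6 s

223.6 s


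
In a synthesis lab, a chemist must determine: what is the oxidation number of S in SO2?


x + 2(-2) = 0, so x = +4
Oxidation number: +4

+4


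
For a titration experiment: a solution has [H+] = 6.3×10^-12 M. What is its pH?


pH = -log10([H+]) = -log10(6.3×10^-12)
= 12 - log10(6.3)
= 12 - 0.8
= 11.2

11.2


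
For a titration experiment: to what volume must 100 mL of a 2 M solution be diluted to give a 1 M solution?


C1V1 = C2V2
2 × 100 = 1 × V2
V2 = 200/1 = 200.0 mL

200.0 mL


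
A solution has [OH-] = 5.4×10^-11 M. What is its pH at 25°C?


pOH = -log10([OH-]) = -log10(5.4×10^-11)
= 11 - log10(5.4) = 10.27
pH = 14 - pOH = 14 - 10.27 = 3.73

3.73


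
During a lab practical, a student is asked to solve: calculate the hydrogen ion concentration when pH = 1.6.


[H+] = 10^(-pH) = 10^(-1.6)
= 2.51×10^-2 M

2.51×10^-2 M


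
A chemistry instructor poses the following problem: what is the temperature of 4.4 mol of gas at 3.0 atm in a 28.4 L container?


PV = nRT  (R = 0.08206 L·atm/(mol·K))
T = PV/(nR) = 3.0×28.4/(4.4×0.08206)
= 85.20/0.361064
= 235.97 K

235.97 K


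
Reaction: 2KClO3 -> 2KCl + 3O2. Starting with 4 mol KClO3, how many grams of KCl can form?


Mole ratio KCl:KClO3 = 2:2
n(KCl) = 4 × 2/2 = 4.000 mol
mass = 4.000 × 74.55 = 298.2 g

298.2 g


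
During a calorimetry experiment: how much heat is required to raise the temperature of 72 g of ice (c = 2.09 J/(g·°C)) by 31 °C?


q = mcΔT = 72 × 2.09 × 31
= 4664.88 J

4664.88 J


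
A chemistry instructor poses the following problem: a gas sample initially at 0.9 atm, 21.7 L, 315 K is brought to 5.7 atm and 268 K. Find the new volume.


P1V1/T1 = P2V2/T2
V2 = P1V1T2/(T1P2)
= 0.9×21.7×268/(315×5.7)
= 2.915 L

2.915 L


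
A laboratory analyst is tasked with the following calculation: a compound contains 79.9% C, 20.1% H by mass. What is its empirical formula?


Assume 100 g sample. Moles of each element:
  C: 79.9/12.01 = 6.653 mol
  H: 20.1/1.008 = 19.94 mol
Divide by smallest (6.653):
  C: 6.653/6.653 = 1.0
  H: 19.94/6.653 = 3.0
Empirical formula: CH3

CH3


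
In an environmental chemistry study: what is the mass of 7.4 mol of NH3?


M(NH3) = 17.03 g/mol
mass = n × M = 7.4 × 17.03 = 126.02 g

126.02 g


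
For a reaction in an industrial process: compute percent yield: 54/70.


% yield = actual/theoretical × 100
= 54/70 × 100
= 77.14%

77.14%


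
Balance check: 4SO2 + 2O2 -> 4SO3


Equation: 4SO2 + 2O2 -> 4SO3
Check atoms: O: 12=12, S: 4=4
Balanced

Yes, balanced


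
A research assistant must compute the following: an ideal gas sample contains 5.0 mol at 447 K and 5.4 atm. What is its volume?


PV = nRT  (R = 0.08206 L·atm/(mol·K))
V = nRT/P = 5.0×0.08206×447/5.4
= 33.964 L

33.964 L


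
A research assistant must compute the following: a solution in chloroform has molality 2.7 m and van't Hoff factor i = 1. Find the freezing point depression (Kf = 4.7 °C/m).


ΔTf = Kf × m × i
= 4.7 × 2.7 × 1
= 12.69 °C

12.69 °C


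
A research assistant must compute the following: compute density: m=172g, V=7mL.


ρ = mass/volume
= 172/7
= 24.571 g/mL

24.571 g/mL


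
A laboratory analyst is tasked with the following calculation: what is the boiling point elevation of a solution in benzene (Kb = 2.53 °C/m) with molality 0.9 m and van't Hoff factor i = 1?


ΔTb = Kb × m × i
= 2.53 × 0.9 × 1
= 2.277 °C

2.277 °C


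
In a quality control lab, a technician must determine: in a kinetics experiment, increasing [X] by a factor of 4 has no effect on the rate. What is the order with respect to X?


rate ∝ [X]^n
rate ∝ [X]^0
Order in X: 0

0


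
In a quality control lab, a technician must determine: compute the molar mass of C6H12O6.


M(C6H12O6) = 6×12.01 + 12×1.008 + 6×16.0
= 72.06 + 12.1 + 96.0
= 180.16 g/mol

180.16 g/mol


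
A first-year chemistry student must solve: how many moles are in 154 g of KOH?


M(KOH) = 56.11 g/mol
n = mass/M = 154/56.11 = 2.7446 mol

2.7446 mol


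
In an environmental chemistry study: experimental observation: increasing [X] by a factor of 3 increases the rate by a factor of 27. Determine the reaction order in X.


rate ∝ [X]^n
3^n = 27 → n = 3
Order in X: 3

3


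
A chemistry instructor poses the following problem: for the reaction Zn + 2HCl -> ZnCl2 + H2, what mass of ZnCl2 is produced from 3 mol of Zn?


Mole ratio ZnCl2:Zn = 1:1
n(ZnCl2) = 3 × 1/1 = 3.000 mol
mass = 3.000 × 136.28 = 408.84 g

408.84 g


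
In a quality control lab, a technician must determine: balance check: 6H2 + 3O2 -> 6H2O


Equation: 6H2 + 3O2 -> 6H2O
Check atoms: H: 12=12, O: 6=6
Balanced

Yes, balanced


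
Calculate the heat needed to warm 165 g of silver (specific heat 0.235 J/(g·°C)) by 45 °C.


q = mcΔT = 165 × 0.235 × 45
= 1744.88 J

1744.88 J


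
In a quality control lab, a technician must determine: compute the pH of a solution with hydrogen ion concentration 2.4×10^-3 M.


pH = -log10([H+]) = -log10(2.4×10^-3)
= 3 - log10(2.4)
= 3 - 0.38
= 2.62

2.62


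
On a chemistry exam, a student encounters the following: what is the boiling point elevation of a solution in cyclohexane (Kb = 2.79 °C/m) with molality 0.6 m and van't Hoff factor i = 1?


ΔTb = Kb × m × i
= 2.79 × 0.6 × 1
= 1.674 °C

1.674 °C


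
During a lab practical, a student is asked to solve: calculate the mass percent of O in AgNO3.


M(AgNO3) = 1×107.87 + 1×14.01 + 3×16.0 = 169.88 g/mol
Mass of O = 3 × 16.0 = 48.00 g/mol
% O = 48.00/169.88 × 100 = 28.26%

28.26%


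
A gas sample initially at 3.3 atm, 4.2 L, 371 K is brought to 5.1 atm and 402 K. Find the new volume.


P1V1/T1 = P2V2/T2
V2 = P1V1T2/(T1P2)
= 3.3×4.2×402/(371×5.1)
= 2.945 L

2.945 L


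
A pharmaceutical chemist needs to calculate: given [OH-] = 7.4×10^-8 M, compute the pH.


pOH = -log10([OH-]) = -log10(7.4×10^-8)
= 8 - log10(7.4) = 7.13
pH = 14 - pOH = 14 - 7.13 = 6.87

6.87
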